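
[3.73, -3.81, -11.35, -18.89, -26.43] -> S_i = 3.73 + -7.54*i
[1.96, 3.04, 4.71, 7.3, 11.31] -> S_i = 1.96*1.55^i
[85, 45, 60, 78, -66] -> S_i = Random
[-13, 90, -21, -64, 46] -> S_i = Random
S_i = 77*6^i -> [77, 462, 2772, 16632, 99792]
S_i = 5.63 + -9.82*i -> [5.63, -4.19, -14.01, -23.83, -33.65]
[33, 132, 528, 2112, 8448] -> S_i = 33*4^i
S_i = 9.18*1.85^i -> [9.18, 16.98, 31.42, 58.12, 107.53]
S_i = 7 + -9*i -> [7, -2, -11, -20, -29]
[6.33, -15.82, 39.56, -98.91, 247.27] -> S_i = 6.33*(-2.50)^i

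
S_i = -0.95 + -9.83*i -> [-0.95, -10.78, -20.61, -30.44, -40.27]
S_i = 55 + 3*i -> [55, 58, 61, 64, 67]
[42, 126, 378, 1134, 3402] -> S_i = 42*3^i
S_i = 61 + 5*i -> [61, 66, 71, 76, 81]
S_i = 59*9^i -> [59, 531, 4779, 43011, 387099]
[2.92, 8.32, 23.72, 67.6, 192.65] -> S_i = 2.92*2.85^i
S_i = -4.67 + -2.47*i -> [-4.67, -7.14, -9.61, -12.08, -14.55]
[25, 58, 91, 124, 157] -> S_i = 25 + 33*i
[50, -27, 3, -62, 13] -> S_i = Random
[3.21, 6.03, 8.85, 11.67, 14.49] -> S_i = 3.21 + 2.82*i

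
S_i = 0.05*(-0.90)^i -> [0.05, -0.05, 0.04, -0.04, 0.03]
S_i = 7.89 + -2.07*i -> [7.89, 5.82, 3.75, 1.68, -0.39]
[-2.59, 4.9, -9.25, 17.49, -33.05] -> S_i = -2.59*(-1.89)^i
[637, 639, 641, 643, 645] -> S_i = 637 + 2*i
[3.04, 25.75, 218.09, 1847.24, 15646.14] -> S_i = 3.04*8.47^i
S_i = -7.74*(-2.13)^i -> [-7.74, 16.49, -35.12, 74.8, -159.32]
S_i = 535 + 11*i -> [535, 546, 557, 568, 579]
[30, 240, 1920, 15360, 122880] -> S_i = 30*8^i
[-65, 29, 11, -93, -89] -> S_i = Random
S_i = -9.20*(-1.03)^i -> [-9.2, 9.48, -9.76, 10.05, -10.35]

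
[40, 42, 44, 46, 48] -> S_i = 40 + 2*i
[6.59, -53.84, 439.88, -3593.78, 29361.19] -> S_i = 6.59*(-8.17)^i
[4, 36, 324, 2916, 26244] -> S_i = 4*9^i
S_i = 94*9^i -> [94, 846, 7614, 68526, 616734]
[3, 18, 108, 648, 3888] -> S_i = 3*6^i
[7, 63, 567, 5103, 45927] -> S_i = 7*9^i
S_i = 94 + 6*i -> [94, 100, 106, 112, 118]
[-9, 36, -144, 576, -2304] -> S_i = -9*-4^i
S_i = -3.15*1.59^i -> [-3.15, -5.01, -7.96, -12.66, -20.13]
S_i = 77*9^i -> [77, 693, 6237, 56133, 505197]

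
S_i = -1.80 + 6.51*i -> [-1.8, 4.71, 11.22, 17.73, 24.24]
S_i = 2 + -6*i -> [2, -4, -10, -16, -22]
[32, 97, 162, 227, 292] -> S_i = 32 + 65*i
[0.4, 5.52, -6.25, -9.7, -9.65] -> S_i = Random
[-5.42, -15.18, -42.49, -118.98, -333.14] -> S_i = -5.42*2.80^i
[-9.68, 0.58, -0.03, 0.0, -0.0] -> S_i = -9.68*(-0.06)^i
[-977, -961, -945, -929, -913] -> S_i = -977 + 16*i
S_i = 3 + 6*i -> [3, 9, 15, 21, 27]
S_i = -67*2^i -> [-67, -134, -268, -536, -1072]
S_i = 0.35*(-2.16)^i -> [0.35, -0.76, 1.63, -3.53, 7.62]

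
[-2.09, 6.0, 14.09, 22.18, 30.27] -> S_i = -2.09 + 8.09*i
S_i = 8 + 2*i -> [8, 10, 12, 14, 16]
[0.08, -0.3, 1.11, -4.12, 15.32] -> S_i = 0.08*(-3.72)^i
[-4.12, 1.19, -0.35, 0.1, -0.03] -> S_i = -4.12*(-0.29)^i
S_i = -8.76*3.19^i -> [-8.76, -27.94, -89.14, -284.37, -907.12]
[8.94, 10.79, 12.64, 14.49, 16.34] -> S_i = 8.94 + 1.85*i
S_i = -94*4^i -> [-94, -376, -1504, -6016, -24064]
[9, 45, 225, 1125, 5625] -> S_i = 9*5^i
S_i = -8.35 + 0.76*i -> [-8.35, -7.59, -6.83, -6.07, -5.31]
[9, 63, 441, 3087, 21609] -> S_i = 9*7^i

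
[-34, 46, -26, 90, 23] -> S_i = Random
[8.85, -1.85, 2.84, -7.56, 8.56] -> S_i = Random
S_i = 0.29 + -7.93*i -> [0.29, -7.64, -15.57, -23.5, -31.43]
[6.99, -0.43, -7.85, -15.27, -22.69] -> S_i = 6.99 + -7.42*i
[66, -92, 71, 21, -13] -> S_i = Random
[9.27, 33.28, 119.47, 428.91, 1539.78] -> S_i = 9.27*3.59^i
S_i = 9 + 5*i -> [9, 14, 19, 24, 29]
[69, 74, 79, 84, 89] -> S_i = 69 + 5*i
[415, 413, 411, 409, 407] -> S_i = 415 + -2*i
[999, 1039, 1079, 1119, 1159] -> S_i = 999 + 40*i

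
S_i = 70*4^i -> [70, 280, 1120, 4480, 17920]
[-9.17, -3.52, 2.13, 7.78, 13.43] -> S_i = -9.17 + 5.65*i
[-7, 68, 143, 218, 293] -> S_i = -7 + 75*i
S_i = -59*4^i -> [-59, -236, -944, -3776, -15104]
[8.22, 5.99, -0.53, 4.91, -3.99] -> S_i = Random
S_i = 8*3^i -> [8, 24, 72, 216, 648]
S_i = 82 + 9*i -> [82, 91, 100, 109, 118]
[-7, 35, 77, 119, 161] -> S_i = -7 + 42*i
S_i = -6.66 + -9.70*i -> [-6.66, -16.36, -26.06, -35.76, -45.46]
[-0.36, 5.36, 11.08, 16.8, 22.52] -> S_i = -0.36 + 5.72*i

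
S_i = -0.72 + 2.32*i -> [-0.72, 1.6, 3.92, 6.24, 8.56]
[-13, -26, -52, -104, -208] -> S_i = -13*2^i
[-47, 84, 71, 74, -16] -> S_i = Random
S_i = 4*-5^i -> [4, -20, 100, -500, 2500]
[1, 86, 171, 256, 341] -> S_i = 1 + 85*i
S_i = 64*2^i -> [64, 128, 256, 512, 1024]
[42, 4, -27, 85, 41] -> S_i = Random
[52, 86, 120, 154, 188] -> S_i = 52 + 34*i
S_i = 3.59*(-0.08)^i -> [3.59, -0.29, 0.02, -0.0, 0.0]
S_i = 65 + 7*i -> [65, 72, 79, 86, 93]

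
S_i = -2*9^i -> [-2, -18, -162, -1458, -13122]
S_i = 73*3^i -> [73, 219, 657, 1971, 5913]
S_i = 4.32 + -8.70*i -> [4.32, -4.38, -13.08, -21.78, -30.48]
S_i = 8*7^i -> [8, 56, 392, 2744, 19208]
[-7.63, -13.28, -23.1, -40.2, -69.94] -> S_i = -7.63*1.74^i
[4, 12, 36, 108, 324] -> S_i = 4*3^i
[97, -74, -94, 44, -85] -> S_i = Random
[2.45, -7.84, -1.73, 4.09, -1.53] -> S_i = Random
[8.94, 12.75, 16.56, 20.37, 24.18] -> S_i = 8.94 + 3.81*i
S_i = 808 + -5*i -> [808, 803, 798, 793, 788]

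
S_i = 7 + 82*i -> [7, 89, 171, 253, 335]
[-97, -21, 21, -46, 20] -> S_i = Random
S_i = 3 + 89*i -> [3, 92, 181, 270, 359]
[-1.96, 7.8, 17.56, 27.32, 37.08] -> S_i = -1.96 + 9.76*i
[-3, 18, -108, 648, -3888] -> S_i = -3*-6^i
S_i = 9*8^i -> [9, 72, 576, 4608, 36864]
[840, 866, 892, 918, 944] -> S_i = 840 + 26*i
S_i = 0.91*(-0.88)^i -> [0.91, -0.8, 0.7, -0.62, 0.55]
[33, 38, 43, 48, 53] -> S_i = 33 + 5*i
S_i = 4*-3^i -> [4, -12, 36, -108, 324]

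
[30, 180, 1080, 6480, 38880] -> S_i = 30*6^i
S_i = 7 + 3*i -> [7, 10, 13, 16, 19]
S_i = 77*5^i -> [77, 385, 1925, 9625, 48125]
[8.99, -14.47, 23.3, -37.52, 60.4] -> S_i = 8.99*(-1.61)^i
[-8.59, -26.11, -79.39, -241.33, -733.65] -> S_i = -8.59*3.04^i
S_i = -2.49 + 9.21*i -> [-2.49, 6.72, 15.93, 25.14, 34.35]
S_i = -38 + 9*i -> [-38, -29, -20, -11, -2]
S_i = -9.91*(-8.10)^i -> [-9.91, 80.27, -650.2, 5266.58, -42659.3]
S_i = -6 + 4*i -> [-6, -2, 2, 6, 10]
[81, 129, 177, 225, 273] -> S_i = 81 + 48*i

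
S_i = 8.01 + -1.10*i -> [8.01, 6.91, 5.81, 4.71, 3.61]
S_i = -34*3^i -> [-34, -102, -306, -918, -2754]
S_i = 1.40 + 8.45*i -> [1.4, 9.85, 18.3, 26.75, 35.2]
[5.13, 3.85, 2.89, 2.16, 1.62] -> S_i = 5.13*0.75^i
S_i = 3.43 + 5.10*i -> [3.43, 8.53, 13.63, 18.73, 23.83]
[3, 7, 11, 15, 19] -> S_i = 3 + 4*i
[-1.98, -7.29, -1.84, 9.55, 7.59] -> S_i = Random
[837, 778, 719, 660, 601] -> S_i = 837 + -59*i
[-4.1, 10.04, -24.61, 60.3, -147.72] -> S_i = -4.10*(-2.45)^i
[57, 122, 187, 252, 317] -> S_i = 57 + 65*i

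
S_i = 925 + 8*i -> [925, 933, 941, 949, 957]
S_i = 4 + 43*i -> [4, 47, 90, 133, 176]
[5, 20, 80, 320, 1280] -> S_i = 5*4^i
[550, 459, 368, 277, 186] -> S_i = 550 + -91*i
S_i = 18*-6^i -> [18, -108, 648, -3888, 23328]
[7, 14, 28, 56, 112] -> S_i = 7*2^i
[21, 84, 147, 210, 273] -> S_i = 21 + 63*i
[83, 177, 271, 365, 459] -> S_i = 83 + 94*i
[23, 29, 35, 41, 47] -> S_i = 23 + 6*i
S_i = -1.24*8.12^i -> [-1.24, -10.07, -81.76, -663.88, -5390.71]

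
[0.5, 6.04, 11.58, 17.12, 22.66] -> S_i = 0.50 + 5.54*i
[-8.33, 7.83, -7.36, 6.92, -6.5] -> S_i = -8.33*(-0.94)^i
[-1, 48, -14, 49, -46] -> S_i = Random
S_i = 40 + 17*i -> [40, 57, 74, 91, 108]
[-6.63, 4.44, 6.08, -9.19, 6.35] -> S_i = Random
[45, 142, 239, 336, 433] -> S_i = 45 + 97*i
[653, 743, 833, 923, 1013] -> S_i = 653 + 90*i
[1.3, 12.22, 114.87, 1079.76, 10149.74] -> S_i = 1.30*9.40^i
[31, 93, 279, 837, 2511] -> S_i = 31*3^i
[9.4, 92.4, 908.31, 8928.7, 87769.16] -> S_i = 9.40*9.83^i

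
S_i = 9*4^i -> [9, 36, 144, 576, 2304]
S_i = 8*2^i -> [8, 16, 32, 64, 128]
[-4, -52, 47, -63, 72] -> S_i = Random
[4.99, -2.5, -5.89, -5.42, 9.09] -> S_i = Random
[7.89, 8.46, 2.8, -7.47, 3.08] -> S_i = Random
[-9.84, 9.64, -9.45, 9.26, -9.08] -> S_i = -9.84*(-0.98)^i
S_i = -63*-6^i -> [-63, 378, -2268, 13608, -81648]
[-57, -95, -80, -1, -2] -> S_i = Random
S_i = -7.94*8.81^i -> [-7.94, -69.95, -616.27, -5429.35, -47832.62]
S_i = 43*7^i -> [43, 301, 2107, 14749, 103243]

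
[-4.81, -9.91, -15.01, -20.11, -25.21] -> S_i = -4.81 + -5.10*i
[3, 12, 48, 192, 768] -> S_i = 3*4^i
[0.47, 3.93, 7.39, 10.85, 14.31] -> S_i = 0.47 + 3.46*i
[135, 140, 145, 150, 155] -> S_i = 135 + 5*i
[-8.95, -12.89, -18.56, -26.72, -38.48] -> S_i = -8.95*1.44^i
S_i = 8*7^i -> [8, 56, 392, 2744, 19208]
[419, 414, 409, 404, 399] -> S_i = 419 + -5*i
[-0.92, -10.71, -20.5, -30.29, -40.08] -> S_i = -0.92 + -9.79*i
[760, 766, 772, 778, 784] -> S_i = 760 + 6*i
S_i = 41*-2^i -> [41, -82, 164, -328, 656]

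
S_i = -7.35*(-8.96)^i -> [-7.35, 65.86, -590.07, 5287.03, -47371.74]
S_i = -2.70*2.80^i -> [-2.7, -7.56, -21.17, -59.27, -165.96]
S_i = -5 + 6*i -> [-5, 1, 7, 13, 19]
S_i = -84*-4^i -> [-84, 336, -1344, 5376, -21504]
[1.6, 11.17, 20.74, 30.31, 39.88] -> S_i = 1.60 + 9.57*i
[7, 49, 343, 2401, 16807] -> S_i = 7*7^i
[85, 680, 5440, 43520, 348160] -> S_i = 85*8^i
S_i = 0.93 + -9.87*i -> [0.93, -8.94, -18.81, -28.68, -38.55]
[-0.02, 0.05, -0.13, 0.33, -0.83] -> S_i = -0.02*(-2.54)^i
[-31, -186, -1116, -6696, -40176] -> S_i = -31*6^i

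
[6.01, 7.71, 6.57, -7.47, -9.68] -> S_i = Random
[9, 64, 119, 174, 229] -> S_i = 9 + 55*i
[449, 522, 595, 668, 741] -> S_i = 449 + 73*i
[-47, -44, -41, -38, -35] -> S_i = -47 + 3*i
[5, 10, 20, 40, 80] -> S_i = 5*2^i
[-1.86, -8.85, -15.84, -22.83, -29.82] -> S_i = -1.86 + -6.99*i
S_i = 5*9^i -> [5, 45, 405, 3645, 32805]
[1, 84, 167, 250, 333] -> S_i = 1 + 83*i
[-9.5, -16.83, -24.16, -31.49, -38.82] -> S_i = -9.50 + -7.33*i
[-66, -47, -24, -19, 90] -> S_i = Random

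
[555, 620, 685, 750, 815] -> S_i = 555 + 65*i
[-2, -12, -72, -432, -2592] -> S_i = -2*6^i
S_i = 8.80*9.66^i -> [8.8, 85.01, 821.18, 7932.57, 76628.65]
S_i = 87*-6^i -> [87, -522, 3132, -18792, 112752]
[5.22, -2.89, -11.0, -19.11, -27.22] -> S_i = 5.22 + -8.11*i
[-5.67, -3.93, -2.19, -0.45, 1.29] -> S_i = -5.67 + 1.74*i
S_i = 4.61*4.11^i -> [4.61, 18.95, 77.87, 320.06, 1315.43]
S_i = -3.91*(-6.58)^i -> [-3.91, 25.73, -169.29, 1113.92, -7329.6]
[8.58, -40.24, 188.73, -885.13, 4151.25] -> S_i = 8.58*(-4.69)^i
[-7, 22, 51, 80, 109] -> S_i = -7 + 29*i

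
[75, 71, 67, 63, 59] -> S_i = 75 + -4*i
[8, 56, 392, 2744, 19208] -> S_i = 8*7^i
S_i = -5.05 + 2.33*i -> [-5.05, -2.72, -0.39, 1.94, 4.27]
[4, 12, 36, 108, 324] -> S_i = 4*3^i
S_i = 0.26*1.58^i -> [0.26, 0.41, 0.65, 1.03, 1.62]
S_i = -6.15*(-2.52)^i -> [-6.15, 15.5, -39.05, 98.42, -248.01]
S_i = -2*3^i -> [-2, -6, -18, -54, -162]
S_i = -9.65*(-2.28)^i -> [-9.65, 22.0, -50.16, 114.38, -260.78]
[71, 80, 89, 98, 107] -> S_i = 71 + 9*i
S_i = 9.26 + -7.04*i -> [9.26, 2.22, -4.82, -11.86, -18.9]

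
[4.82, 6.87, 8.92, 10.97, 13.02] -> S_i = 4.82 + 2.05*i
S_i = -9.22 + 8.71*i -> [-9.22, -0.51, 8.2, 16.91, 25.62]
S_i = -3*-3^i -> [-3, 9, -27, 81, -243]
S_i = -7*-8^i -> [-7, 56, -448, 3584, -28672]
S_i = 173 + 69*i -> [173, 242, 311, 380, 449]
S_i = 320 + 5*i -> [320, 325, 330, 335, 340]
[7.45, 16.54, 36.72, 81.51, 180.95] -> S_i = 7.45*2.22^i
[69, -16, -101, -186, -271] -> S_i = 69 + -85*i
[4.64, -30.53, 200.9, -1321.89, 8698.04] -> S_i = 4.64*(-6.58)^i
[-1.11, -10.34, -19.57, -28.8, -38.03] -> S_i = -1.11 + -9.23*i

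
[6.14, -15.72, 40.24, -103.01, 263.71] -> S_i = 6.14*(-2.56)^i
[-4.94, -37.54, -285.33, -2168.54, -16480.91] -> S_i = -4.94*7.60^i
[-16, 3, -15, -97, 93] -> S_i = Random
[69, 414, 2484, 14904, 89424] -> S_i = 69*6^i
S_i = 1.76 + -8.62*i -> [1.76, -6.86, -15.48, -24.1, -32.72]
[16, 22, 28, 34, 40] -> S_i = 16 + 6*i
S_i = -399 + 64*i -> [-399, -335, -271, -207, -143]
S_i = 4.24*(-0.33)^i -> [4.24, -1.4, 0.46, -0.15, 0.05]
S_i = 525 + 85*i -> [525, 610, 695, 780, 865]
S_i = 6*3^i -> [6, 18, 54, 162, 486]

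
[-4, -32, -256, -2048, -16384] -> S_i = -4*8^i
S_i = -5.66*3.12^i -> [-5.66, -17.66, -55.1, -171.9, -536.33]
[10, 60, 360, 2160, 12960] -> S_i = 10*6^i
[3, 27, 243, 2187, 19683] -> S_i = 3*9^i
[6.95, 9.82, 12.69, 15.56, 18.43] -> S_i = 6.95 + 2.87*i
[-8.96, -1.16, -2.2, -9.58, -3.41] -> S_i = Random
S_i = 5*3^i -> [5, 15, 45, 135, 405]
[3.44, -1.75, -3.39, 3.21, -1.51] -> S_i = Random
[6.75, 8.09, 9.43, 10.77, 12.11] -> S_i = 6.75 + 1.34*i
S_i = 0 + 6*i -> [0, 6, 12, 18, 24]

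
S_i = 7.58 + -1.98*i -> [7.58, 5.6, 3.62, 1.64, -0.34]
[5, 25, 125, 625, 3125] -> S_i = 5*5^i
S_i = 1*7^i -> [1, 7, 49, 343, 2401]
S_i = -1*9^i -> [-1, -9, -81, -729, -6561]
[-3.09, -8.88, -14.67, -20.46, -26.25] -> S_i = -3.09 + -5.79*i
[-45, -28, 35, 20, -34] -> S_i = Random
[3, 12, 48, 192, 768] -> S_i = 3*4^i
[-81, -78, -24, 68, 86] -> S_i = Random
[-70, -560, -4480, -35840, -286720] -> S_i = -70*8^i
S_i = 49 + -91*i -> [49, -42, -133, -224, -315]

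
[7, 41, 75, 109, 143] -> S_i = 7 + 34*i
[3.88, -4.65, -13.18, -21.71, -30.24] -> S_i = 3.88 + -8.53*i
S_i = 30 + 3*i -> [30, 33, 36, 39, 42]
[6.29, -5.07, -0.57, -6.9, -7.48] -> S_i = Random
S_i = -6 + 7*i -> [-6, 1, 8, 15, 22]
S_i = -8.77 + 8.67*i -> [-8.77, -0.1, 8.57, 17.24, 25.91]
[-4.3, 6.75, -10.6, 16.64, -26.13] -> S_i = -4.30*(-1.57)^i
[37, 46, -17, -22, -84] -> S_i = Random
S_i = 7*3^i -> [7, 21, 63, 189, 567]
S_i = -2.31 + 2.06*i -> [-2.31, -0.25, 1.81, 3.87, 5.93]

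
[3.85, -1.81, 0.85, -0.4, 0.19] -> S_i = 3.85*(-0.47)^i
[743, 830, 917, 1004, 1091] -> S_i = 743 + 87*i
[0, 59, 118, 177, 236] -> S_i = 0 + 59*i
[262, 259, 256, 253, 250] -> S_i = 262 + -3*i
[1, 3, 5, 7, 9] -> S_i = 1 + 2*i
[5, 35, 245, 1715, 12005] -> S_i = 5*7^i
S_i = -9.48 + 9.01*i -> [-9.48, -0.47, 8.54, 17.55, 26.56]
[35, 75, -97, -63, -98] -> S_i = Random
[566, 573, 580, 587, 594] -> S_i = 566 + 7*i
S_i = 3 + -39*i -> [3, -36, -75, -114, -153]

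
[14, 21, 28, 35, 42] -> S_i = 14 + 7*i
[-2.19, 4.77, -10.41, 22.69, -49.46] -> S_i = -2.19*(-2.18)^i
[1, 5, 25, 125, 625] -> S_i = 1*5^i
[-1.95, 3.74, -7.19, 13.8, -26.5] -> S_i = -1.95*(-1.92)^i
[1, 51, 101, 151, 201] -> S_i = 1 + 50*i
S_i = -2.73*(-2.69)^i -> [-2.73, 7.34, -19.75, 53.14, -142.95]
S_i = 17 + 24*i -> [17, 41, 65, 89, 113]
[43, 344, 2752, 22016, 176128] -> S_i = 43*8^i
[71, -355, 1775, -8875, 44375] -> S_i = 71*-5^i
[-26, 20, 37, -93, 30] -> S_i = Random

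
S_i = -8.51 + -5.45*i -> [-8.51, -13.96, -19.41, -24.86, -30.31]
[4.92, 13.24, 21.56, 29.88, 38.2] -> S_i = 4.92 + 8.32*i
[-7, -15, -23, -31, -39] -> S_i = -7 + -8*i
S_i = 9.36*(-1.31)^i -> [9.36, -12.26, 16.06, -21.04, 27.57]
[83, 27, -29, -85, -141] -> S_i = 83 + -56*i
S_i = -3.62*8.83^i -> [-3.62, -31.96, -282.25, -2492.24, -22006.52]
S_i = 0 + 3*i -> [0, 3, 6, 9, 12]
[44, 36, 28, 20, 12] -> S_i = 44 + -8*i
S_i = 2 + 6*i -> [2, 8, 14, 20, 26]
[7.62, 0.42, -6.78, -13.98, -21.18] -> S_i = 7.62 + -7.20*i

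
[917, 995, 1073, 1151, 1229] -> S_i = 917 + 78*i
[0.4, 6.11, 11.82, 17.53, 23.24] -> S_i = 0.40 + 5.71*i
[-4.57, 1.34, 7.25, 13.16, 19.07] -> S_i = -4.57 + 5.91*i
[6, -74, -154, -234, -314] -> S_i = 6 + -80*i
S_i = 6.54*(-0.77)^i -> [6.54, -5.04, 3.88, -2.99, 2.3]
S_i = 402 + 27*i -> [402, 429, 456, 483, 510]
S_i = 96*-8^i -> [96, -768, 6144, -49152, 393216]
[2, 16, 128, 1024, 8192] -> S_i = 2*8^i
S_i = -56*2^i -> [-56, -112, -224, -448, -896]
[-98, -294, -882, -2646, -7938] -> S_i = -98*3^i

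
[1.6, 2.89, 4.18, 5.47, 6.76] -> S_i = 1.60 + 1.29*i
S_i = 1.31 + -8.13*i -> [1.31, -6.82, -14.95, -23.08, -31.21]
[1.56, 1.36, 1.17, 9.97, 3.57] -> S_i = Random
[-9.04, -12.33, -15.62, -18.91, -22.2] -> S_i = -9.04 + -3.29*i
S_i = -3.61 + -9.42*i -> [-3.61, -13.03, -22.45, -31.87, -41.29]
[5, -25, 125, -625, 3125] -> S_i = 5*-5^i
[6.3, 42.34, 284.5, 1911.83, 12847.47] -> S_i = 6.30*6.72^i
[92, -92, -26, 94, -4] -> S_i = Random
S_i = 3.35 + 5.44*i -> [3.35, 8.79, 14.23, 19.67, 25.11]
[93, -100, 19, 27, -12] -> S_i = Random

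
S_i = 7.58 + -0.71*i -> [7.58, 6.87, 6.16, 5.45, 4.74]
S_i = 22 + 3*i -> [22, 25, 28, 31, 34]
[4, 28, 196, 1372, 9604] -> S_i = 4*7^i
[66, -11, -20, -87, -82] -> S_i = Random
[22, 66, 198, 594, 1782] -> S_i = 22*3^i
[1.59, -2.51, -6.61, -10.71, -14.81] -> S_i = 1.59 + -4.10*i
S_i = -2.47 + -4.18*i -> [-2.47, -6.65, -10.83, -15.01, -19.19]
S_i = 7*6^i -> [7, 42, 252, 1512, 9072]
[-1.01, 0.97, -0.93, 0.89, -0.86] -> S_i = -1.01*(-0.96)^i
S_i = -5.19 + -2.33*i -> [-5.19, -7.52, -9.85, -12.18, -14.51]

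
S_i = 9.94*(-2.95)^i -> [9.94, -29.32, 86.5, -255.18, 752.79]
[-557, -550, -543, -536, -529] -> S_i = -557 + 7*i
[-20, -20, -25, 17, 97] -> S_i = Random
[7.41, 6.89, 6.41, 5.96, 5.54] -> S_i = 7.41*0.93^i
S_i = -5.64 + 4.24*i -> [-5.64, -1.4, 2.84, 7.08, 11.32]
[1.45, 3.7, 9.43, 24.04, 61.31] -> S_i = 1.45*2.55^i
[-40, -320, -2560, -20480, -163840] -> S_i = -40*8^i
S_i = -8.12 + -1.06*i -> [-8.12, -9.18, -10.24, -11.3, -12.36]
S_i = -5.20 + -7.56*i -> [-5.2, -12.76, -20.32, -27.88, -35.44]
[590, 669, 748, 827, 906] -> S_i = 590 + 79*i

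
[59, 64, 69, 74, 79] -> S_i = 59 + 5*i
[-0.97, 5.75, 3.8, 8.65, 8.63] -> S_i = Random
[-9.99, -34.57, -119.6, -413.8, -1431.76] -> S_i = -9.99*3.46^i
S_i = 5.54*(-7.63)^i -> [5.54, -42.27, 322.52, -2460.84, 18776.21]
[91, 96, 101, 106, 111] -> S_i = 91 + 5*i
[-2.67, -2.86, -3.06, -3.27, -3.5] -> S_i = -2.67*1.07^i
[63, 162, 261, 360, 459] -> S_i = 63 + 99*i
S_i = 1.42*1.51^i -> [1.42, 2.14, 3.24, 4.89, 7.38]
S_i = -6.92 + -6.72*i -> [-6.92, -13.64, -20.36, -27.08, -33.8]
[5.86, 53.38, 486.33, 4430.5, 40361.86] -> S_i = 5.86*9.11^i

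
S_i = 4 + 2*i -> [4, 6, 8, 10, 12]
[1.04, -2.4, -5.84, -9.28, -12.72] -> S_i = 1.04 + -3.44*i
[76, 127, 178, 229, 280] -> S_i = 76 + 51*i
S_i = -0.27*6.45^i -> [-0.27, -1.74, -11.23, -72.45, -467.31]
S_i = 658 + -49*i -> [658, 609, 560, 511, 462]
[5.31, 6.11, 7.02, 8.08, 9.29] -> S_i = 5.31*1.15^i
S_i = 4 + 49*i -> [4, 53, 102, 151, 200]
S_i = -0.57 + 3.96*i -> [-0.57, 3.39, 7.35, 11.31, 15.27]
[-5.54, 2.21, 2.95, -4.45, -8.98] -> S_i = Random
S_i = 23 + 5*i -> [23, 28, 33, 38, 43]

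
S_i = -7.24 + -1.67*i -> [-7.24, -8.91, -10.58, -12.25, -13.92]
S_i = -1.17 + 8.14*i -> [-1.17, 6.97, 15.11, 23.25, 31.39]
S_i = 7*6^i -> [7, 42, 252, 1512, 9072]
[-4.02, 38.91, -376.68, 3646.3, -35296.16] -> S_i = -4.02*(-9.68)^i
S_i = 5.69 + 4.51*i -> [5.69, 10.2, 14.71, 19.22, 23.73]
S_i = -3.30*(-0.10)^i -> [-3.3, 0.33, -0.03, 0.0, -0.0]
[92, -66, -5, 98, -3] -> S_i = Random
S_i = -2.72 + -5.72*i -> [-2.72, -8.44, -14.16, -19.88, -25.6]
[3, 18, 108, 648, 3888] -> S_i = 3*6^i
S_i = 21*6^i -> [21, 126, 756, 4536, 27216]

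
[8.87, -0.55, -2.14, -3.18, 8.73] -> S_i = Random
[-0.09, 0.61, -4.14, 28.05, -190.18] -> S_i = -0.09*(-6.78)^i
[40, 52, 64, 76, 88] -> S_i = 40 + 12*i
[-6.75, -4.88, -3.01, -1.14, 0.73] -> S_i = -6.75 + 1.87*i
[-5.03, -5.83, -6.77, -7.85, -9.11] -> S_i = -5.03*1.16^i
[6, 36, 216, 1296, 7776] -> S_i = 6*6^i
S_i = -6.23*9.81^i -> [-6.23, -61.12, -599.55, -5881.59, -57698.44]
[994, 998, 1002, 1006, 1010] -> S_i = 994 + 4*i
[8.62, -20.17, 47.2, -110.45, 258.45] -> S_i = 8.62*(-2.34)^i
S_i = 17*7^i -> [17, 119, 833, 5831, 40817]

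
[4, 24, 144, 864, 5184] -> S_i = 4*6^i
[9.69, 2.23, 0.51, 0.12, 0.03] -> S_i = 9.69*0.23^i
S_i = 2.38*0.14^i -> [2.38, 0.33, 0.05, 0.01, 0.0]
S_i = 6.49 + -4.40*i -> [6.49, 2.09, -2.31, -6.71, -11.11]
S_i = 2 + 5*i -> [2, 7, 12, 17, 22]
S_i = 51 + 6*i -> [51, 57, 63, 69, 75]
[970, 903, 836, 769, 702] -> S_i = 970 + -67*i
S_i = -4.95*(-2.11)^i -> [-4.95, 10.44, -22.04, 46.5, -98.11]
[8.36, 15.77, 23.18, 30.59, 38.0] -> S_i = 8.36 + 7.41*i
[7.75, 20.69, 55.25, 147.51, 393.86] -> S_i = 7.75*2.67^i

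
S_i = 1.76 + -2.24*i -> [1.76, -0.48, -2.72, -4.96, -7.2]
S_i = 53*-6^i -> [53, -318, 1908, -11448, 68688]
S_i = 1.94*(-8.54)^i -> [1.94, -16.57, 141.49, -1208.3, 10318.9]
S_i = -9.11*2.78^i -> [-9.11, -25.33, -70.41, -195.73, -544.12]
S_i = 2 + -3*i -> [2, -1, -4, -7, -10]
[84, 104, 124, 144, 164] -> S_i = 84 + 20*i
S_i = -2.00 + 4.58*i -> [-2.0, 2.58, 7.16, 11.74, 16.32]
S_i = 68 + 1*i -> [68, 69, 70, 71, 72]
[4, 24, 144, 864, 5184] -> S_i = 4*6^i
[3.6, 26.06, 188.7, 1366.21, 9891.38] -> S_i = 3.60*7.24^i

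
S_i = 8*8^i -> [8, 64, 512, 4096, 32768]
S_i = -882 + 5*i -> [-882, -877, -872, -867, -862]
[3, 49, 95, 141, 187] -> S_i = 3 + 46*i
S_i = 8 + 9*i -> [8, 17, 26, 35, 44]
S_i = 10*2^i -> [10, 20, 40, 80, 160]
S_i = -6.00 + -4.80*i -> [-6.0, -10.8, -15.6, -20.4, -25.2]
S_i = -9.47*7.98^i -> [-9.47, -75.57, -603.05, -4812.37, -38402.68]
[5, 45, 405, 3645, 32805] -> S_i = 5*9^i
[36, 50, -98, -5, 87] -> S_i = Random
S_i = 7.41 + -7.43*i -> [7.41, -0.02, -7.45, -14.88, -22.31]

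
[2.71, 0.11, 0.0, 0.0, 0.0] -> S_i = 2.71*0.04^i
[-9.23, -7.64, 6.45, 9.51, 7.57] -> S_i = Random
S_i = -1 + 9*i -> [-1, 8, 17, 26, 35]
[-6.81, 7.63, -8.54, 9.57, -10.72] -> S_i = -6.81*(-1.12)^i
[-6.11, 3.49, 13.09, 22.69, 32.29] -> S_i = -6.11 + 9.60*i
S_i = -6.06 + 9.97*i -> [-6.06, 3.91, 13.88, 23.85, 33.82]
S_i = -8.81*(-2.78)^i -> [-8.81, 24.49, -68.09, 189.28, -526.21]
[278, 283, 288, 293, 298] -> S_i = 278 + 5*i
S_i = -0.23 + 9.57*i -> [-0.23, 9.34, 18.91, 28.48, 38.05]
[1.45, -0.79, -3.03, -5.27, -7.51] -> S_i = 1.45 + -2.24*i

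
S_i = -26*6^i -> [-26, -156, -936, -5616, -33696]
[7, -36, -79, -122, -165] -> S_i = 7 + -43*i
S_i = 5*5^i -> [5, 25, 125, 625, 3125]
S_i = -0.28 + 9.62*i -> [-0.28, 9.34, 18.96, 28.58, 38.2]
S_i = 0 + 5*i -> [0, 5, 10, 15, 20]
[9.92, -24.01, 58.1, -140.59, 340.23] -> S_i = 9.92*(-2.42)^i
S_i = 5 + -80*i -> [5, -75, -155, -235, -315]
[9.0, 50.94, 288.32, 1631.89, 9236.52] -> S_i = 9.00*5.66^i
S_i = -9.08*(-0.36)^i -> [-9.08, 3.27, -1.18, 0.42, -0.15]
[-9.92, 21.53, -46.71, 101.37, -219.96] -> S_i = -9.92*(-2.17)^i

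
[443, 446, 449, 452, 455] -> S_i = 443 + 3*i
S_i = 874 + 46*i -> [874, 920, 966, 1012, 1058]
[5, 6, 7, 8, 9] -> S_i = 5 + 1*i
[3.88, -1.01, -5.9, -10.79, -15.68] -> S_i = 3.88 + -4.89*i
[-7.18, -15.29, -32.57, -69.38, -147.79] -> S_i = -7.18*2.13^i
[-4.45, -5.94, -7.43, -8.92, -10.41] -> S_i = -4.45 + -1.49*i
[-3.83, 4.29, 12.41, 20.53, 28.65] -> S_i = -3.83 + 8.12*i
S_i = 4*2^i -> [4, 8, 16, 32, 64]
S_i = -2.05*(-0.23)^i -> [-2.05, 0.47, -0.11, 0.02, -0.01]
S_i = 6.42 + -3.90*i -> [6.42, 2.52, -1.38, -5.28, -9.18]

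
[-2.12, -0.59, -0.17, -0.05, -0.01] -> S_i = -2.12*0.28^i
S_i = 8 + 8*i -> [8, 16, 24, 32, 40]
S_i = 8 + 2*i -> [8, 10, 12, 14, 16]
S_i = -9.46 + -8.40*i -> [-9.46, -17.86, -26.26, -34.66, -43.06]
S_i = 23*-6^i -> [23, -138, 828, -4968, 29808]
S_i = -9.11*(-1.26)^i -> [-9.11, 11.48, -14.46, 18.22, -22.96]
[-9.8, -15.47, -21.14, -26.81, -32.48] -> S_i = -9.80 + -5.67*i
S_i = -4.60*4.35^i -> [-4.6, -20.01, -87.04, -378.64, -1647.08]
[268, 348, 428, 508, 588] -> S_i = 268 + 80*i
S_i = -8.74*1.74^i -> [-8.74, -15.21, -26.46, -46.04, -80.11]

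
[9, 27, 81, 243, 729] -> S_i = 9*3^i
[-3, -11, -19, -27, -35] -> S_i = -3 + -8*i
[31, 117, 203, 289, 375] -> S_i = 31 + 86*i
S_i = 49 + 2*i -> [49, 51, 53, 55, 57]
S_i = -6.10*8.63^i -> [-6.1, -52.64, -454.31, -3920.69, -33835.53]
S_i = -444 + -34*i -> [-444, -478, -512, -546, -580]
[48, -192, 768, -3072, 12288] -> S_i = 48*-4^i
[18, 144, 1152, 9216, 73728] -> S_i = 18*8^i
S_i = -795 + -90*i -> [-795, -885, -975, -1065, -1155]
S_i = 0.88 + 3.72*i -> [0.88, 4.6, 8.32, 12.04, 15.76]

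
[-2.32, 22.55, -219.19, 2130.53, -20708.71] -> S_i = -2.32*(-9.72)^i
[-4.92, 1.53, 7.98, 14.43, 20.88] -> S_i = -4.92 + 6.45*i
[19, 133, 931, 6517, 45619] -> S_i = 19*7^i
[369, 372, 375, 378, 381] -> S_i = 369 + 3*i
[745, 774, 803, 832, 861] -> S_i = 745 + 29*i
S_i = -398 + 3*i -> [-398, -395, -392, -389, -386]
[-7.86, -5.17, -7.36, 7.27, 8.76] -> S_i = Random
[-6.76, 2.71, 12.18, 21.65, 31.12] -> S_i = -6.76 + 9.47*i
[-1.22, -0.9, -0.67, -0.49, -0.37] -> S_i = -1.22*0.74^i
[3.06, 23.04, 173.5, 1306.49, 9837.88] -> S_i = 3.06*7.53^i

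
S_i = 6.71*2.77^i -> [6.71, 18.59, 51.49, 142.61, 395.04]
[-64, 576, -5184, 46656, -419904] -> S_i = -64*-9^i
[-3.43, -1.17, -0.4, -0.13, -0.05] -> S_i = -3.43*0.34^i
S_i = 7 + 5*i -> [7, 12, 17, 22, 27]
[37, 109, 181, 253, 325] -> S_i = 37 + 72*i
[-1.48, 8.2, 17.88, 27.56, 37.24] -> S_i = -1.48 + 9.68*i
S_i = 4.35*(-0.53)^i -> [4.35, -2.31, 1.22, -0.65, 0.34]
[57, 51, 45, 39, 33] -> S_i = 57 + -6*i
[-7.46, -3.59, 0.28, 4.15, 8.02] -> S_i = -7.46 + 3.87*i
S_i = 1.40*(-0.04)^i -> [1.4, -0.06, 0.0, -0.0, 0.0]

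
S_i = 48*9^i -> [48, 432, 3888, 34992, 314928]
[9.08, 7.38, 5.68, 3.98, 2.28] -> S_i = 9.08 + -1.70*i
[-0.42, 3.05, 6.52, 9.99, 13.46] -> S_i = -0.42 + 3.47*i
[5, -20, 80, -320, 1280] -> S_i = 5*-4^i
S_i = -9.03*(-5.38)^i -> [-9.03, 48.58, -261.37, 1406.16, -7565.14]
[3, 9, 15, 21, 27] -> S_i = 3 + 6*i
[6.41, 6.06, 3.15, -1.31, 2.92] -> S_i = Random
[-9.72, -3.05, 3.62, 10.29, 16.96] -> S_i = -9.72 + 6.67*i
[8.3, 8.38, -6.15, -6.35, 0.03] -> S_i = Random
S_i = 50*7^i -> [50, 350, 2450, 17150, 120050]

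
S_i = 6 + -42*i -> [6, -36, -78, -120, -162]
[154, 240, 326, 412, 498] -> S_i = 154 + 86*i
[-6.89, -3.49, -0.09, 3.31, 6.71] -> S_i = -6.89 + 3.40*i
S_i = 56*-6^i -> [56, -336, 2016, -12096, 72576]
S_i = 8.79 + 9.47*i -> [8.79, 18.26, 27.73, 37.2, 46.67]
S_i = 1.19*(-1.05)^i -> [1.19, -1.25, 1.31, -1.38, 1.45]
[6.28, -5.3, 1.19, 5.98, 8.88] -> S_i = Random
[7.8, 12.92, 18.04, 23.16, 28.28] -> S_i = 7.80 + 5.12*i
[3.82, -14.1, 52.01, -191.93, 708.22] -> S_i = 3.82*(-3.69)^i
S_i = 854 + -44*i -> [854, 810, 766, 722, 678]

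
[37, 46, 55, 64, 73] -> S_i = 37 + 9*i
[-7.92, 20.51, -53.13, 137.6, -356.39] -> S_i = -7.92*(-2.59)^i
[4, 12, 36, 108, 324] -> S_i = 4*3^i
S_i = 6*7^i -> [6, 42, 294, 2058, 14406]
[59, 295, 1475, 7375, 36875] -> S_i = 59*5^i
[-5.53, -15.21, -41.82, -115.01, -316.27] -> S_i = -5.53*2.75^i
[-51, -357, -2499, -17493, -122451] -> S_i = -51*7^i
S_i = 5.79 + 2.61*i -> [5.79, 8.4, 11.01, 13.62, 16.23]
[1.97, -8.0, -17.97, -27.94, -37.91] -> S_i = 1.97 + -9.97*i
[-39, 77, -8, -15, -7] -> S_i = Random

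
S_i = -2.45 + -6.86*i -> [-2.45, -9.31, -16.17, -23.03, -29.89]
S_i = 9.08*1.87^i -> [9.08, 16.98, 31.75, 59.38, 111.03]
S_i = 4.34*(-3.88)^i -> [4.34, -16.84, 65.34, -253.5, 983.6]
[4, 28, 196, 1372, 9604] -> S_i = 4*7^i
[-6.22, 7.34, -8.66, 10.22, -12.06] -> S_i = -6.22*(-1.18)^i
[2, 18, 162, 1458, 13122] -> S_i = 2*9^i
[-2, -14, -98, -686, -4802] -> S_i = -2*7^i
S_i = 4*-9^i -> [4, -36, 324, -2916, 26244]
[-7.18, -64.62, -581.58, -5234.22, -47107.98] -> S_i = -7.18*9.00^i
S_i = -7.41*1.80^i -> [-7.41, -13.34, -24.01, -43.22, -77.79]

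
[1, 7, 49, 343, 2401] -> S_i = 1*7^i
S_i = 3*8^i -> [3, 24, 192, 1536, 12288]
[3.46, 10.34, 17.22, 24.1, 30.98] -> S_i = 3.46 + 6.88*i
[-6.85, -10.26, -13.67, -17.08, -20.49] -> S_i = -6.85 + -3.41*i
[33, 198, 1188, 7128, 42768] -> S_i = 33*6^i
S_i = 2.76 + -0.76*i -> [2.76, 2.0, 1.24, 0.48, -0.28]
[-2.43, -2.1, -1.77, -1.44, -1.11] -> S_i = -2.43 + 0.33*i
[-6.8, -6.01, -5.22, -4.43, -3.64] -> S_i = -6.80 + 0.79*i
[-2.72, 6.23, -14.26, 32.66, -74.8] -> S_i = -2.72*(-2.29)^i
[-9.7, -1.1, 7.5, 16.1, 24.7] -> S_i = -9.70 + 8.60*i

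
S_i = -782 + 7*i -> [-782, -775, -768, -761, -754]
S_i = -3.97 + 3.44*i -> [-3.97, -0.53, 2.91, 6.35, 9.79]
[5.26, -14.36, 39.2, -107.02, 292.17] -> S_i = 5.26*(-2.73)^i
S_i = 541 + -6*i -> [541, 535, 529, 523, 517]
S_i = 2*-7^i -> [2, -14, 98, -686, 4802]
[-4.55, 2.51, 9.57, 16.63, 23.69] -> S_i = -4.55 + 7.06*i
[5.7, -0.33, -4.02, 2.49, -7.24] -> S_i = Random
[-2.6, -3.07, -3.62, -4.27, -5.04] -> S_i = -2.60*1.18^i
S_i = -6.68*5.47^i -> [-6.68, -36.54, -199.87, -1093.3, -5980.34]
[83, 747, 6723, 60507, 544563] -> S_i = 83*9^i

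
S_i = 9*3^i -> [9, 27, 81, 243, 729]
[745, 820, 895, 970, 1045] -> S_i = 745 + 75*i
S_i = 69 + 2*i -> [69, 71, 73, 75, 77]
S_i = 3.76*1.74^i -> [3.76, 6.54, 11.38, 19.81, 34.47]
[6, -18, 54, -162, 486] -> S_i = 6*-3^i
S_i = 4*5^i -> [4, 20, 100, 500, 2500]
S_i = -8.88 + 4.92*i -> [-8.88, -3.96, 0.96, 5.88, 10.8]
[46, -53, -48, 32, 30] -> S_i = Random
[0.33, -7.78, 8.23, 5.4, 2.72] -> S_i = Random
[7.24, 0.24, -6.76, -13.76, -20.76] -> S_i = 7.24 + -7.00*i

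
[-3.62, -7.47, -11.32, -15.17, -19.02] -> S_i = -3.62 + -3.85*i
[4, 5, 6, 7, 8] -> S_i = 4 + 1*i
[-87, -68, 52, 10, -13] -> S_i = Random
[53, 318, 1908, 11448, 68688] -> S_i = 53*6^i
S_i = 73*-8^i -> [73, -584, 4672, -37376, 299008]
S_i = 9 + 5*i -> [9, 14, 19, 24, 29]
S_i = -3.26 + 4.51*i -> [-3.26, 1.25, 5.76, 10.27, 14.78]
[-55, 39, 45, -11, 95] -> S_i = Random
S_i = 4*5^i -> [4, 20, 100, 500, 2500]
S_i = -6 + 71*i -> [-6, 65, 136, 207, 278]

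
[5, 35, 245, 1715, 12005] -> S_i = 5*7^i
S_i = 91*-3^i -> [91, -273, 819, -2457, 7371]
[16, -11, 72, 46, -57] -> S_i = Random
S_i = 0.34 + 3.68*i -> [0.34, 4.02, 7.7, 11.38, 15.06]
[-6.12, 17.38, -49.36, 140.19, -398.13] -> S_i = -6.12*(-2.84)^i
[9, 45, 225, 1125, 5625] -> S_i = 9*5^i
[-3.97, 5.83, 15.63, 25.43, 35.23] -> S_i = -3.97 + 9.80*i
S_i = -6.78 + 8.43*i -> [-6.78, 1.65, 10.08, 18.51, 26.94]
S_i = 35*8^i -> [35, 280, 2240, 17920, 143360]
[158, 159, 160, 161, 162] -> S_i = 158 + 1*i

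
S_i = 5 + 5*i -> [5, 10, 15, 20, 25]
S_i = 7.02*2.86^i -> [7.02, 20.08, 57.42, 164.22, 469.68]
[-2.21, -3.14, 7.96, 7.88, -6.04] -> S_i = Random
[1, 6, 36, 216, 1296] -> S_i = 1*6^i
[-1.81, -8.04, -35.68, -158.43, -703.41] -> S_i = -1.81*4.44^i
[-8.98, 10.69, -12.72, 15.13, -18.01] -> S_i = -8.98*(-1.19)^i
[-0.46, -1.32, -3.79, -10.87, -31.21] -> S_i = -0.46*2.87^i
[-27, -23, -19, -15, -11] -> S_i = -27 + 4*i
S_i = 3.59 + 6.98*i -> [3.59, 10.57, 17.55, 24.53, 31.51]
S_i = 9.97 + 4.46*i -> [9.97, 14.43, 18.89, 23.35, 27.81]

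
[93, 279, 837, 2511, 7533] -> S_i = 93*3^i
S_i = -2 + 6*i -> [-2, 4, 10, 16, 22]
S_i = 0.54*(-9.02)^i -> [0.54, -4.87, 43.93, -396.29, 3574.54]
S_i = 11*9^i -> [11, 99, 891, 8019, 72171]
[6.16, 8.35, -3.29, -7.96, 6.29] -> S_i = Random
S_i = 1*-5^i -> [1, -5, 25, -125, 625]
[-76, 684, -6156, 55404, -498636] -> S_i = -76*-9^i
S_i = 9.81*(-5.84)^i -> [9.81, -57.29, 334.58, -1953.92, 11410.91]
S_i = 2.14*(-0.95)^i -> [2.14, -2.03, 1.93, -1.83, 1.74]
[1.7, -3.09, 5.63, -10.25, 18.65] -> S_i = 1.70*(-1.82)^i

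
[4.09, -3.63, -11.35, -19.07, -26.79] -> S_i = 4.09 + -7.72*i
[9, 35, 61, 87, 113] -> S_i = 9 + 26*i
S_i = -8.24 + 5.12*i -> [-8.24, -3.12, 2.0, 7.12, 12.24]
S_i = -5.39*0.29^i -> [-5.39, -1.56, -0.45, -0.13, -0.04]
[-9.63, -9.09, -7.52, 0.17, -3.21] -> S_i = Random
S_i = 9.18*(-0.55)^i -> [9.18, -5.05, 2.78, -1.53, 0.84]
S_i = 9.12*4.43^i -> [9.12, 40.4, 178.98, 792.88, 3512.45]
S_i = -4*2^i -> [-4, -8, -16, -32, -64]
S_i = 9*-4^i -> [9, -36, 144, -576, 2304]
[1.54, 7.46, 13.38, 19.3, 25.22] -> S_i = 1.54 + 5.92*i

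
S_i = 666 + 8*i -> [666, 674, 682, 690, 698]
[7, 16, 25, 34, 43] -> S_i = 7 + 9*i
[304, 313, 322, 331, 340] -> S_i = 304 + 9*i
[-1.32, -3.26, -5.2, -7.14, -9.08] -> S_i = -1.32 + -1.94*i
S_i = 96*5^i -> [96, 480, 2400, 12000, 60000]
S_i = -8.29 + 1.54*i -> [-8.29, -6.75, -5.21, -3.67, -2.13]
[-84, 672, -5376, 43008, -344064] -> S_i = -84*-8^i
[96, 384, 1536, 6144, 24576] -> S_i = 96*4^i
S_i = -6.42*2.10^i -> [-6.42, -13.48, -28.31, -59.46, -124.86]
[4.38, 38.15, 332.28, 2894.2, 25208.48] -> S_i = 4.38*8.71^i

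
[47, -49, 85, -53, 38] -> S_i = Random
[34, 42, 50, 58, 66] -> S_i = 34 + 8*i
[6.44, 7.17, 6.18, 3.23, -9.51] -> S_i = Random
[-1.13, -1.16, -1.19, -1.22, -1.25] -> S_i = -1.13 + -0.03*i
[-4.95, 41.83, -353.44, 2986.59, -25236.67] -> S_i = -4.95*(-8.45)^i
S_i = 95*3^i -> [95, 285, 855, 2565, 7695]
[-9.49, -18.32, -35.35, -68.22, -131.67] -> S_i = -9.49*1.93^i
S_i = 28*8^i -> [28, 224, 1792, 14336, 114688]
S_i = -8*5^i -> [-8, -40, -200, -1000, -5000]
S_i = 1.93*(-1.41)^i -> [1.93, -2.72, 3.84, -5.41, 7.63]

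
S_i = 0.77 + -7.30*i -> [0.77, -6.53, -13.83, -21.13, -28.43]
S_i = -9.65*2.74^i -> [-9.65, -26.44, -72.45, -198.51, -543.91]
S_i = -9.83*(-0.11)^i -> [-9.83, 1.08, -0.12, 0.01, -0.0]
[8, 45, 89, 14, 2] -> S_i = Random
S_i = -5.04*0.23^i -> [-5.04, -1.16, -0.27, -0.06, -0.01]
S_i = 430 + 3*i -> [430, 433, 436, 439, 442]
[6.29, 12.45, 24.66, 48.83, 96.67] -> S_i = 6.29*1.98^i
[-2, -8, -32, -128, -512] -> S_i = -2*4^i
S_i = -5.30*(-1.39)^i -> [-5.3, 7.37, -10.24, 14.23, -19.78]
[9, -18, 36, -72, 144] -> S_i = 9*-2^i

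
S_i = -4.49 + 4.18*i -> [-4.49, -0.31, 3.87, 8.05, 12.23]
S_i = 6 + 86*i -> [6, 92, 178, 264, 350]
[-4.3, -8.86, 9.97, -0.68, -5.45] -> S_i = Random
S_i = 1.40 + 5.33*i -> [1.4, 6.73, 12.06, 17.39, 22.72]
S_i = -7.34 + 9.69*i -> [-7.34, 2.35, 12.04, 21.73, 31.42]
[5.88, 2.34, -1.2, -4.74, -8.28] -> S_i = 5.88 + -3.54*i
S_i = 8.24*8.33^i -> [8.24, 68.64, 571.76, 4762.8, 39674.11]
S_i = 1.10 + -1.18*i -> [1.1, -0.08, -1.26, -2.44, -3.62]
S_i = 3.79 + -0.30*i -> [3.79, 3.49, 3.19, 2.89, 2.59]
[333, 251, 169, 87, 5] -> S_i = 333 + -82*i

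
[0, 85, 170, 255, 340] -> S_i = 0 + 85*i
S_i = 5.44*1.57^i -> [5.44, 8.54, 13.41, 21.05, 33.05]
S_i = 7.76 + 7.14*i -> [7.76, 14.9, 22.04, 29.18, 36.32]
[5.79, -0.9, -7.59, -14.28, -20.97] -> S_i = 5.79 + -6.69*i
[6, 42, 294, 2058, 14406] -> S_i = 6*7^i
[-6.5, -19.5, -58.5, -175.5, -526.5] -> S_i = -6.50*3.00^i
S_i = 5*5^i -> [5, 25, 125, 625, 3125]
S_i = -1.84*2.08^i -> [-1.84, -3.83, -7.96, -16.56, -34.44]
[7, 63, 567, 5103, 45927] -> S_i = 7*9^i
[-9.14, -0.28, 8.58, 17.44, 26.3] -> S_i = -9.14 + 8.86*i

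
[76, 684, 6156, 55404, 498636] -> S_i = 76*9^i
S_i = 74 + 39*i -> [74, 113, 152, 191, 230]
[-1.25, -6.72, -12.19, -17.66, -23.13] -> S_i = -1.25 + -5.47*i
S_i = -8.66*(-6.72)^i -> [-8.66, 58.2, -391.07, 2628.0, -17660.17]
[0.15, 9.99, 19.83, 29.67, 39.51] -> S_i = 0.15 + 9.84*i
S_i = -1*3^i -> [-1, -3, -9, -27, -81]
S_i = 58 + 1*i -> [58, 59, 60, 61, 62]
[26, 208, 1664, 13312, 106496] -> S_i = 26*8^i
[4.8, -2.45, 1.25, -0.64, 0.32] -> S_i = 4.80*(-0.51)^i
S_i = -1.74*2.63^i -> [-1.74, -4.58, -12.04, -31.65, -83.25]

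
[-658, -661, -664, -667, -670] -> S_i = -658 + -3*i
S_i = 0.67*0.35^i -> [0.67, 0.23, 0.08, 0.03, 0.01]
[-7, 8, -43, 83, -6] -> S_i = Random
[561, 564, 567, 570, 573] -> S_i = 561 + 3*i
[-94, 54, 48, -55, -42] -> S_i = Random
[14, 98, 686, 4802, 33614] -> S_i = 14*7^i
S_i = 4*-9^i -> [4, -36, 324, -2916, 26244]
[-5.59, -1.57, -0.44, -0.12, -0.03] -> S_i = -5.59*0.28^i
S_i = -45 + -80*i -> [-45, -125, -205, -285, -365]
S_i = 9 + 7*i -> [9, 16, 23, 30, 37]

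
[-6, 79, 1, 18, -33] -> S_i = Random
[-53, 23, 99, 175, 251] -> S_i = -53 + 76*i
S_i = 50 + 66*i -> [50, 116, 182, 248, 314]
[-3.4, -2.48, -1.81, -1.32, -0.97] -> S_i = -3.40*0.73^i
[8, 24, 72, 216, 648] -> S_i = 8*3^i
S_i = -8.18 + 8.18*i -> [-8.18, 0.0, 8.18, 16.36, 24.54]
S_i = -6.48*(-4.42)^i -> [-6.48, 28.64, -126.6, 559.55, -2473.23]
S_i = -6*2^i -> [-6, -12, -24, -48, -96]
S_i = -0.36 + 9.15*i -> [-0.36, 8.79, 17.94, 27.09, 36.24]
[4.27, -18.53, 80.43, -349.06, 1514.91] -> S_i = 4.27*(-4.34)^i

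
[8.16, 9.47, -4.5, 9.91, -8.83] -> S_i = Random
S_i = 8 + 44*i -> [8, 52, 96, 140, 184]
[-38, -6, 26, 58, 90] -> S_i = -38 + 32*i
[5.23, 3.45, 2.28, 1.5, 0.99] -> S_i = 5.23*0.66^i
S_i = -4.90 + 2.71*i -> [-4.9, -2.19, 0.52, 3.23, 5.94]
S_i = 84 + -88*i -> [84, -4, -92, -180, -268]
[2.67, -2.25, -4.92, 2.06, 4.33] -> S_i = Random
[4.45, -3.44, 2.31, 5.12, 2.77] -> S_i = Random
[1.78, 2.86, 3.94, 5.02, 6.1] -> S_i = 1.78 + 1.08*i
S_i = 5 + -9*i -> [5, -4, -13, -22, -31]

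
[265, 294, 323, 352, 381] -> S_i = 265 + 29*i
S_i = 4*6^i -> [4, 24, 144, 864, 5184]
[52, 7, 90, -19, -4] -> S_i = Random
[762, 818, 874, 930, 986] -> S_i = 762 + 56*i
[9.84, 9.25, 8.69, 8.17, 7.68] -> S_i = 9.84*0.94^i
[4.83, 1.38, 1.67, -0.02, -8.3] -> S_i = Random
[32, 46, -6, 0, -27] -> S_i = Random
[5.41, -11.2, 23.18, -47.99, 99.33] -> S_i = 5.41*(-2.07)^i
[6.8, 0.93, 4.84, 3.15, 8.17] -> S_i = Random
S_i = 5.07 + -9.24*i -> [5.07, -4.17, -13.41, -22.65, -31.89]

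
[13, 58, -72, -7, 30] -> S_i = Random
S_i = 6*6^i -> [6, 36, 216, 1296, 7776]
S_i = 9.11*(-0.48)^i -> [9.11, -4.37, 2.1, -1.01, 0.48]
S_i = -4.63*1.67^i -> [-4.63, -7.73, -12.91, -21.56, -36.01]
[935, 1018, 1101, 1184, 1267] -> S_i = 935 + 83*i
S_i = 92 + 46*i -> [92, 138, 184, 230, 276]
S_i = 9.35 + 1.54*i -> [9.35, 10.89, 12.43, 13.97, 15.51]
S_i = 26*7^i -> [26, 182, 1274, 8918, 62426]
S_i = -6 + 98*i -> [-6, 92, 190, 288, 386]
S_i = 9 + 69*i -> [9, 78, 147, 216, 285]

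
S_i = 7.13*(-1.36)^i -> [7.13, -9.7, 13.19, -17.94, 24.39]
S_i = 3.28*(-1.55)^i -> [3.28, -5.08, 7.88, -12.21, 18.93]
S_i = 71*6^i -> [71, 426, 2556, 15336, 92016]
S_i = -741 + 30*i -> [-741, -711, -681, -651, -621]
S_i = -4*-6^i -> [-4, 24, -144, 864, -5184]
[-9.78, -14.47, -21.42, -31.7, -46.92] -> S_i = -9.78*1.48^i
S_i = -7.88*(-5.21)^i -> [-7.88, 41.05, -213.9, 1114.4, -5806.0]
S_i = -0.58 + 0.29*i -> [-0.58, -0.29, 0.0, 0.29, 0.58]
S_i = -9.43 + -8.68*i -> [-9.43, -18.11, -26.79, -35.47, -44.15]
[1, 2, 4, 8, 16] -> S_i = 1*2^i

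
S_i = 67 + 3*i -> [67, 70, 73, 76, 79]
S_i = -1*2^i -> [-1, -2, -4, -8, -16]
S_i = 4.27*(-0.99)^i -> [4.27, -4.23, 4.19, -4.14, 4.1]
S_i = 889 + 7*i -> [889, 896, 903, 910, 917]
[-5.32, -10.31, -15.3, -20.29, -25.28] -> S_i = -5.32 + -4.99*i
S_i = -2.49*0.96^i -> [-2.49, -2.39, -2.29, -2.2, -2.11]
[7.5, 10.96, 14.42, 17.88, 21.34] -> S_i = 7.50 + 3.46*i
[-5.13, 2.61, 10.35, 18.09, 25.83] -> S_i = -5.13 + 7.74*i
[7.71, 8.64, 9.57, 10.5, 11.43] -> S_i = 7.71 + 0.93*i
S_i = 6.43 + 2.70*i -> [6.43, 9.13, 11.83, 14.53, 17.23]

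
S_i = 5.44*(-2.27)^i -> [5.44, -12.35, 28.03, -63.63, 144.44]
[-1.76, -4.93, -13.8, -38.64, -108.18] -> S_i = -1.76*2.80^i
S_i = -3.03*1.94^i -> [-3.03, -5.88, -11.4, -22.12, -42.92]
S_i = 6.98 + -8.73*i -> [6.98, -1.75, -10.48, -19.21, -27.94]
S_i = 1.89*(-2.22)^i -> [1.89, -4.2, 9.31, -20.68, 45.91]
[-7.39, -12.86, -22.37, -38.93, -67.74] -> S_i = -7.39*1.74^i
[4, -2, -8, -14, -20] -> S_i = 4 + -6*i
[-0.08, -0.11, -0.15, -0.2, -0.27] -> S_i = -0.08*1.35^i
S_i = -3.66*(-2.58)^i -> [-3.66, 9.44, -24.36, 62.86, -162.17]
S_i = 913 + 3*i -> [913, 916, 919, 922, 925]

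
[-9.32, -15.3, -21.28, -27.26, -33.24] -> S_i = -9.32 + -5.98*i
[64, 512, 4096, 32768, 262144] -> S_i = 64*8^i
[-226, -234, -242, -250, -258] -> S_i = -226 + -8*i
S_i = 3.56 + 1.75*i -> [3.56, 5.31, 7.06, 8.81, 10.56]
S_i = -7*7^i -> [-7, -49, -343, -2401, -16807]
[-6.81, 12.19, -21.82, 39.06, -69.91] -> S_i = -6.81*(-1.79)^i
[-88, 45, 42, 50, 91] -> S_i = Random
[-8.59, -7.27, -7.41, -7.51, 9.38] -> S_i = Random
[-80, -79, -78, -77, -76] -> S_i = -80 + 1*i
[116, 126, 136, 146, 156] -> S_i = 116 + 10*i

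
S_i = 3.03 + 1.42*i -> [3.03, 4.45, 5.87, 7.29, 8.71]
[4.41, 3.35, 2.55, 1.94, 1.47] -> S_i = 4.41*0.76^i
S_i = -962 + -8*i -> [-962, -970, -978, -986, -994]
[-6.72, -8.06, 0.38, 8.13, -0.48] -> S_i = Random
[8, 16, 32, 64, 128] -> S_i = 8*2^i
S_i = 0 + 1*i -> [0, 1, 2, 3, 4]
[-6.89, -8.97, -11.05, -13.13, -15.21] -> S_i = -6.89 + -2.08*i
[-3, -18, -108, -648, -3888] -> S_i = -3*6^i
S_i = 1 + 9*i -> [1, 10, 19, 28, 37]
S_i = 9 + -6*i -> [9, 3, -3, -9, -15]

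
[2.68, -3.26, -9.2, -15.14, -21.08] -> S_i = 2.68 + -5.94*i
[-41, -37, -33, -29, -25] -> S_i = -41 + 4*i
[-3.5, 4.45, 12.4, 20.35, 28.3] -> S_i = -3.50 + 7.95*i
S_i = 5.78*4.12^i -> [5.78, 23.81, 98.11, 404.22, 1665.39]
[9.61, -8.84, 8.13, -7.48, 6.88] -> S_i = 9.61*(-0.92)^i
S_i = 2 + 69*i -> [2, 71, 140, 209, 278]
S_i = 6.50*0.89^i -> [6.5, 5.78, 5.15, 4.58, 4.08]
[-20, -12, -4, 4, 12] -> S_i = -20 + 8*i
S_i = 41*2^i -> [41, 82, 164, 328, 656]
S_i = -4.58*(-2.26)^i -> [-4.58, 10.35, -23.39, 52.87, -119.48]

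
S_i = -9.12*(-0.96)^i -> [-9.12, 8.76, -8.4, 8.07, -7.75]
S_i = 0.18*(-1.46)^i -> [0.18, -0.26, 0.38, -0.56, 0.82]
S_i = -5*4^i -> [-5, -20, -80, -320, -1280]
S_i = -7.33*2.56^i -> [-7.33, -18.76, -48.04, -122.98, -314.82]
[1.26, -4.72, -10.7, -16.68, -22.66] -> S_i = 1.26 + -5.98*i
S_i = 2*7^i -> [2, 14, 98, 686, 4802]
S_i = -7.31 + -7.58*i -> [-7.31, -14.89, -22.47, -30.05, -37.63]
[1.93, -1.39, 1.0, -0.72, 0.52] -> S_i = 1.93*(-0.72)^i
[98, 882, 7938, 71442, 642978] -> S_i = 98*9^i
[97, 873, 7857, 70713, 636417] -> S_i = 97*9^i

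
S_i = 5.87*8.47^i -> [5.87, 49.72, 421.12, 3566.88, 30211.46]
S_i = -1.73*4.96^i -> [-1.73, -8.58, -42.56, -211.1, -1047.06]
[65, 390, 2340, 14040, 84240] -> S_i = 65*6^i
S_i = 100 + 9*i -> [100, 109, 118, 127, 136]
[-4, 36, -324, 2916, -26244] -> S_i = -4*-9^i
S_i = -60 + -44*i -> [-60, -104, -148, -192, -236]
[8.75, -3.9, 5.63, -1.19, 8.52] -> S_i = Random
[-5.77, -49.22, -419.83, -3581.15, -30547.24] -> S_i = -5.77*8.53^i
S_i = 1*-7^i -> [1, -7, 49, -343, 2401]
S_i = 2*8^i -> [2, 16, 128, 1024, 8192]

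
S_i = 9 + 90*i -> [9, 99, 189, 279, 369]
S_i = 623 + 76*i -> [623, 699, 775, 851, 927]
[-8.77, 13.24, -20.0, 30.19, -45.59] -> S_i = -8.77*(-1.51)^i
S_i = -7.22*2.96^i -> [-7.22, -21.37, -63.26, -187.25, -554.25]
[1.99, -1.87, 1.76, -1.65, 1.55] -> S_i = 1.99*(-0.94)^i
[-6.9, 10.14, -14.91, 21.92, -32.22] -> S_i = -6.90*(-1.47)^i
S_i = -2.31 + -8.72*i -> [-2.31, -11.03, -19.75, -28.47, -37.19]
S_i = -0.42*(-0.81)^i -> [-0.42, 0.34, -0.28, 0.22, -0.18]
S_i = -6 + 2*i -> [-6, -4, -2, 0, 2]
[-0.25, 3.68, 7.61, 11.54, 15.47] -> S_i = -0.25 + 3.93*i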